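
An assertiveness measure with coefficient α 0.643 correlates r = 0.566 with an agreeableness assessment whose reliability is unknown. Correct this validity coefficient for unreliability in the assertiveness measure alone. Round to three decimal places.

Single correction: r_c = r_obs / √r_xx = 0.566 / √0.643 = 0.566 / 0.8019 ≈ 0.706.

0.706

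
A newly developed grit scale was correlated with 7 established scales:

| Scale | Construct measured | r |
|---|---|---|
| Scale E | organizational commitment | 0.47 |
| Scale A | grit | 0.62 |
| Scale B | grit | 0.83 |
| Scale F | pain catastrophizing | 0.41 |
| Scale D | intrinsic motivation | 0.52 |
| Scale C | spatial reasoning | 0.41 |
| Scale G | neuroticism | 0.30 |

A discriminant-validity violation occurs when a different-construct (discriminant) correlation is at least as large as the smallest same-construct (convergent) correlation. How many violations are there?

0

Convergent (same construct = grit): Scale A, Scale B.
Smallest convergent = 0.62. Discriminant values: 0.47, 0.41, 0.52, 0.41, 0.30; count ≥ 0.62 → 0.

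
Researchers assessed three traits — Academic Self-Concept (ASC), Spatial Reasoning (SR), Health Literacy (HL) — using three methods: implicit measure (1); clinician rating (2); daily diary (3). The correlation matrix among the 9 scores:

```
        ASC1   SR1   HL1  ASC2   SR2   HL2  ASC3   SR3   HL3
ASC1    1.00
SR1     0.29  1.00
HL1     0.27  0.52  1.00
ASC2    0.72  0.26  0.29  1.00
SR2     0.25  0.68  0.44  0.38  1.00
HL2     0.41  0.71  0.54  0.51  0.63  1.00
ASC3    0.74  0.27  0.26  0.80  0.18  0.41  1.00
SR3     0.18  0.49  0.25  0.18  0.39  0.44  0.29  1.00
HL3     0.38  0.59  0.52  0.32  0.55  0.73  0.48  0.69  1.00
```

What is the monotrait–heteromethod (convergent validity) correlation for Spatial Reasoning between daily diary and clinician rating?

Same trait (SR), different methods: r(SR3, SR2) = 0.39.

0.39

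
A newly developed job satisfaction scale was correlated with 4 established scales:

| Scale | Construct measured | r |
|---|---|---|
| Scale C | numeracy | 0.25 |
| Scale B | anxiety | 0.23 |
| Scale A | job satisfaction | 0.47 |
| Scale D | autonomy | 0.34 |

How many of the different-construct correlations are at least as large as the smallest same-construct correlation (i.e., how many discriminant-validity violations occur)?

Convergent (same construct = job satisfaction): Scale A.
Smallest convergent = 0.47. Discriminant values: 0.25, 0.23, 0.34; count ≥ 0.47 → 0.

0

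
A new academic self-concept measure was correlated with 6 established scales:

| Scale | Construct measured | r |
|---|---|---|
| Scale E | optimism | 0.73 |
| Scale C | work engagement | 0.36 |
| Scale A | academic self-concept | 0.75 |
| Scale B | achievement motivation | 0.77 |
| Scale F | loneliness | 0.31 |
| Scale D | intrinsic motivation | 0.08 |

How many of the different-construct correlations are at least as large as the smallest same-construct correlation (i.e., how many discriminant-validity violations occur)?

1

Convergent (same construct = academic self-concept): Scale A.
Smallest convergent = 0.75. Discriminant values: 0.73, 0.36, 0.77, 0.31, 0.08; count ≥ 0.75 → 1.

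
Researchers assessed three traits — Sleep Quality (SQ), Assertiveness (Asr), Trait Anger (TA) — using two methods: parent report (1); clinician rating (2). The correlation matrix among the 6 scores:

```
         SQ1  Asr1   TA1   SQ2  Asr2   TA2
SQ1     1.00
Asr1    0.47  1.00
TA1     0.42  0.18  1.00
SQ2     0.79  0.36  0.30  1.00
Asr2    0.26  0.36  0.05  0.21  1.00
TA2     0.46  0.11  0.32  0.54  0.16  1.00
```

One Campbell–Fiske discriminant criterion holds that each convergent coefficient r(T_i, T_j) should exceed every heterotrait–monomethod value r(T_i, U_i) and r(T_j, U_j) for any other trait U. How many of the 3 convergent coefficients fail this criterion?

Each convergent coefficient versus the relevant comparison correlations:
SQ (methods 1·2): 0.79 vs {0.47, 0.21, 0.42, 0.54} → pass.
Asr (methods 1·2): 0.36 vs {0.47, 0.21, 0.18, 0.16} → fail.
TA (methods 1·2): 0.32 vs {0.42, 0.54, 0.18, 0.16} → fail.
2 of 3 fail.

2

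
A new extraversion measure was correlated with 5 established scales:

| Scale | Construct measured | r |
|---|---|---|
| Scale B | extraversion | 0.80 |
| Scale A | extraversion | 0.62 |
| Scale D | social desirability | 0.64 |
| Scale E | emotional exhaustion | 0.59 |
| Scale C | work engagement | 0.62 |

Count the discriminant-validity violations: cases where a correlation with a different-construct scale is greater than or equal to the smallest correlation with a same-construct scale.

Convergent (same construct = extraversion): Scale B, Scale A.
Smallest convergent = 0.62. Discriminant values: 0.64, 0.59, 0.62; count ≥ 0.62 → 2.

2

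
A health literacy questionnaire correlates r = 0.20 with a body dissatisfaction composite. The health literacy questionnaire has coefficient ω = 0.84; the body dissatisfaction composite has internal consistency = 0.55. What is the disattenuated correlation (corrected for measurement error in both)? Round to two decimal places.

0.29

r_true = r_obs / √(r_xx · r_yy) = 0.20 / √(0.84 × 0.55) = 0.20 / √0.4620 = 0.20 / 0.6797 ≈ 0.29.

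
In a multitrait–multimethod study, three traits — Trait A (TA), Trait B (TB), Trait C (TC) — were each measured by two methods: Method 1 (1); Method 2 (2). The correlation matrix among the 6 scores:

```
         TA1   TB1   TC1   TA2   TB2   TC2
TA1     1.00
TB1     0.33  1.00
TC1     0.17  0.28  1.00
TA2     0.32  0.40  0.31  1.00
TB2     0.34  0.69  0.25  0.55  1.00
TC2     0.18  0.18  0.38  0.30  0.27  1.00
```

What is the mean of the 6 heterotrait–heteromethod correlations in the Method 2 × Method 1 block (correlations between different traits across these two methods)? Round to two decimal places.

HTHM values (method 2 × method 1): 0.40, 0.31, 0.34, 0.25, 0.18, 0.18; mean = 1.66/6 = 0.28.

0.28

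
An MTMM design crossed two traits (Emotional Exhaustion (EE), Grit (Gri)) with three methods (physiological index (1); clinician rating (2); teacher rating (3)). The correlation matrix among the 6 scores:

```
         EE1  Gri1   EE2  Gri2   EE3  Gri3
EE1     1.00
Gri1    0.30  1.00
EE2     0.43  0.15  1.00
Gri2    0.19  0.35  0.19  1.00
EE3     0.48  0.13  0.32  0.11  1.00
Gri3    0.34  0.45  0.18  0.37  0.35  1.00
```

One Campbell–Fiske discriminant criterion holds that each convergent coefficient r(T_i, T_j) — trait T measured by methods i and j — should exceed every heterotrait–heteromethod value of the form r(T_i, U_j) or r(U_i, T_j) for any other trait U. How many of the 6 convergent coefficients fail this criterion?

Convergent coefficients and their comparison sets:
EE (methods 1·2): 0.43 vs {0.19, 0.15} → pass.
EE (methods 1·3): 0.48 vs {0.34, 0.13} → pass.
EE (methods 2·3): 0.32 vs {0.18, 0.11} → pass.
Gri (methods 1·2): 0.35 vs {0.15, 0.19} → pass.
Gri (methods 1·3): 0.45 vs {0.13, 0.34} → pass.
Gri (methods 2·3): 0.37 vs {0.11, 0.18} → pass.
0 of 6 fail.

0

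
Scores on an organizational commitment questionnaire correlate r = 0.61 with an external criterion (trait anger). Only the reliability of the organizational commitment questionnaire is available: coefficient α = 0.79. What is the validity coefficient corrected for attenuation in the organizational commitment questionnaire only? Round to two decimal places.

0.69

Single correction: r_c = r_obs / √r_xx = 0.61 / √0.79 = 0.61 / 0.8888 ≈ 0.69.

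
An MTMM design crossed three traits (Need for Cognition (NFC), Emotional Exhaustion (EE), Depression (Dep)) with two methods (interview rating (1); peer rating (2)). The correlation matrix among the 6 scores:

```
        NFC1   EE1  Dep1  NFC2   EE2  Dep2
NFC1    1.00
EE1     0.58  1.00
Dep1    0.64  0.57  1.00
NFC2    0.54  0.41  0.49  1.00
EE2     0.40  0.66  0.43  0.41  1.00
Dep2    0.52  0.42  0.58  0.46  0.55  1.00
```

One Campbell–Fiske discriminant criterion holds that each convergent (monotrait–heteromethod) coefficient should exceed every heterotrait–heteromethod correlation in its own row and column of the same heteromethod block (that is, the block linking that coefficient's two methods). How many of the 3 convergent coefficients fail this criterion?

Convergent coefficients and their comparison sets:
NFC (methods 1·2): 0.54 vs {0.40, 0.41, 0.52, 0.49} → pass.
EE (methods 1·2): 0.66 vs {0.41, 0.40, 0.42, 0.43} → pass.
Dep (methods 1·2): 0.58 vs {0.49, 0.52, 0.43, 0.42} → pass.
0 of 3 fail.

0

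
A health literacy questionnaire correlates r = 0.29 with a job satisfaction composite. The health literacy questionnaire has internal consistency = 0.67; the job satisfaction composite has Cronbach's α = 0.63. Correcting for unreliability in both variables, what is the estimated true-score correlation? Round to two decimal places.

r_true = r_obs / √(r_xx · r_yy) = 0.29 / √(0.67 × 0.63) = 0.29 / √0.4221 = 0.29 / 0.6497 ≈ 0.45.

0.45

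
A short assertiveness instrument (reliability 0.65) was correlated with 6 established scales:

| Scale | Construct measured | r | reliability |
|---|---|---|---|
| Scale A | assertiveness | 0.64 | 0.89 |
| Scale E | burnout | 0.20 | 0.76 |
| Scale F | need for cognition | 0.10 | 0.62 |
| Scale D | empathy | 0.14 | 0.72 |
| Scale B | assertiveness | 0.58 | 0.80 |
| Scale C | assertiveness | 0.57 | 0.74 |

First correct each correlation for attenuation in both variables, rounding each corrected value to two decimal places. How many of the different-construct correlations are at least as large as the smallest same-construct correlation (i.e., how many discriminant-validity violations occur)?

0

Disattenuated r (r / √(r_scale · r_new)):
  Scale A (conv): 0.64 / √(0.89·0.65) = 0.84
  Scale E (disc): 0.20 / √(0.76·0.65) = 0.28
  Scale F (disc): 0.10 / √(0.62·0.65) = 0.16
  Scale D (disc): 0.14 / √(0.72·0.65) = 0.20
  Scale B (conv): 0.58 / √(0.80·0.65) = 0.80
  Scale C (conv): 0.57 / √(0.74·0.65) = 0.82
Smallest convergent = 0.80. Discriminant values: 0.28, 0.16, 0.20; count ≥ 0.80 → 0.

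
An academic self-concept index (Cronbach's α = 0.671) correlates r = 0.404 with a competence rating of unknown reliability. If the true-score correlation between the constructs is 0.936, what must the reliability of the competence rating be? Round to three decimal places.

0.278

r_true = r_obs / √(r_xx · r_yy) ⇒ 0.936 = 0.404 / √(0.671 · r_yy).
√(0.671 · r_yy) = 0.404 / 0.936 = 0.4316; 0.671 · r_yy = 0.1863; r_yy = 0.1863 / 0.671 ≈ 0.278.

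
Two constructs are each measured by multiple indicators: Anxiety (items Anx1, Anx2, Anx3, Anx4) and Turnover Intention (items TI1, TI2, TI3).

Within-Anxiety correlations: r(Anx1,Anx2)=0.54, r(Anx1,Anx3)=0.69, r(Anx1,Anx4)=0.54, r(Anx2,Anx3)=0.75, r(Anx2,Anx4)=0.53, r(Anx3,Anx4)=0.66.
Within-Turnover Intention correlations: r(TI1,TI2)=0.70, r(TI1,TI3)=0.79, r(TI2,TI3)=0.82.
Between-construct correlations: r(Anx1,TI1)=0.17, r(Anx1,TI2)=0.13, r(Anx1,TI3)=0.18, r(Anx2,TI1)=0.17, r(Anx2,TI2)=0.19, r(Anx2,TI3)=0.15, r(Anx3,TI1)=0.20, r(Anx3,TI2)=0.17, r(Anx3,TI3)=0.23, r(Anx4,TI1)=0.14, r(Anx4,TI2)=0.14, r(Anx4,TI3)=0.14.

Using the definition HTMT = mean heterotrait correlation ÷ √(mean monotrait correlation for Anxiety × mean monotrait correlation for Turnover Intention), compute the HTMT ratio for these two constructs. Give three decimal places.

0.243

Mean between = 2.01/12 = 0.1675.
Mean within-Anx = 3.71/6 = 0.6183; mean within-TI = 2.31/3 = 0.7700.
Geometric mean = √(0.6183 × 0.7700) = 0.6900.
HTMT = 0.1675 / 0.6900 = 0.243.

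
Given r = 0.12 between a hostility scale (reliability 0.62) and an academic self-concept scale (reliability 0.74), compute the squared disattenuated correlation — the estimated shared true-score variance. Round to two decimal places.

0.03

Disattenuated r = 0.12 / √(0.62 × 0.74) = 0.12 / 0.6773 = 0.1772.
Shared true-score variance = 0.1772² = 0.0314 ≈ 0.03.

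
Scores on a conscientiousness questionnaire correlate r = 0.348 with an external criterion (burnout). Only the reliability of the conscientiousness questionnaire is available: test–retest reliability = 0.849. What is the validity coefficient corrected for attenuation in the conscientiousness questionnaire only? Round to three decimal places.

0.378

Single correction: r_c = r_obs / √r_xx = 0.348 / √0.849 = 0.348 / 0.9214 ≈ 0.378.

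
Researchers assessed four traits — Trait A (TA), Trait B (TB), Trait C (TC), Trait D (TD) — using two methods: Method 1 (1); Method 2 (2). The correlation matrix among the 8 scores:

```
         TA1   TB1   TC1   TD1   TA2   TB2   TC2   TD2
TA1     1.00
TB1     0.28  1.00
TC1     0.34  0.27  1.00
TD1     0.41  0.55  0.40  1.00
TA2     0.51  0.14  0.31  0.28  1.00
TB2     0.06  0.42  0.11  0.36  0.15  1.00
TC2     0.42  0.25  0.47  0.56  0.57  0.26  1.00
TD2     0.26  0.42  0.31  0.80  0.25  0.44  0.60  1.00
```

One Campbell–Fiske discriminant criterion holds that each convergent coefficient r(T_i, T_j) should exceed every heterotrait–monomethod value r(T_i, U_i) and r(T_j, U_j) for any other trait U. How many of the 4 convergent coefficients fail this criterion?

3

Convergent coefficients and their comparison sets:
TA (methods 1·2): 0.51 vs {0.28, 0.15, 0.34, 0.57, 0.41, 0.25} → fail.
TB (methods 1·2): 0.42 vs {0.28, 0.15, 0.27, 0.26, 0.55, 0.44} → fail.
TC (methods 1·2): 0.47 vs {0.34, 0.57, 0.27, 0.26, 0.40, 0.60} → fail.
TD (methods 1·2): 0.80 vs {0.41, 0.25, 0.55, 0.44, 0.40, 0.60} → pass.
3 of 4 fail.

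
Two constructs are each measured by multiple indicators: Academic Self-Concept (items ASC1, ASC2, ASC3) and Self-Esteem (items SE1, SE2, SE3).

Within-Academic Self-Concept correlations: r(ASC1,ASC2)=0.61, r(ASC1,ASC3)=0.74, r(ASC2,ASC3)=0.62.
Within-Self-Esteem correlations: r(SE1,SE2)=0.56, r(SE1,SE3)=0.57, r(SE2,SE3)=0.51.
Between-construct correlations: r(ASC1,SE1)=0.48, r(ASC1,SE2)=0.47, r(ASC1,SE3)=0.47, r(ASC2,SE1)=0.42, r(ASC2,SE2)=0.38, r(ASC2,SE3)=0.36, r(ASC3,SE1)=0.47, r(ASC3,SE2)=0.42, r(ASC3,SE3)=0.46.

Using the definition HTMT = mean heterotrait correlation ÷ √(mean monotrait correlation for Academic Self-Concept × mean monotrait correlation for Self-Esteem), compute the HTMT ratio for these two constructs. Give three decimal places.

0.729

Mean between = 3.93/9 = 0.4367.
Mean within-ASC = 1.97/3 = 0.6567; mean within-SE = 1.64/3 = 0.5467.
Geometric mean = √(0.6567 × 0.5467) = 0.5992.
HTMT = 0.4367 / 0.5992 = 0.729.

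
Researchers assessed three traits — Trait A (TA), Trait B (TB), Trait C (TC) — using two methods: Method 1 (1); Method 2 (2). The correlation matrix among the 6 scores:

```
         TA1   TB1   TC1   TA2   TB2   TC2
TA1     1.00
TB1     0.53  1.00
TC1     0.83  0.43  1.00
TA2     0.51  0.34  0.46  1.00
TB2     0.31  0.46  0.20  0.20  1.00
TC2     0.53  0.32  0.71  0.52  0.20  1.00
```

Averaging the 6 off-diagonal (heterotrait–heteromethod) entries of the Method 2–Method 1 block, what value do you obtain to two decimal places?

0.36

HTHM values (method 2 × method 1): 0.34, 0.46, 0.31, 0.20, 0.53, 0.32; mean = 2.16/6 = 0.36.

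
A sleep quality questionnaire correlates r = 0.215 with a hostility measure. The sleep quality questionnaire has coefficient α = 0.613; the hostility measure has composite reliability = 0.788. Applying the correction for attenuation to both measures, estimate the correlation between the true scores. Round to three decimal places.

0.309

r_true = r_obs / √(r_xx · r_yy) = 0.215 / √(0.613 × 0.788) = 0.215 / √0.483044 = 0.215 / 0.6950 ≈ 0.309.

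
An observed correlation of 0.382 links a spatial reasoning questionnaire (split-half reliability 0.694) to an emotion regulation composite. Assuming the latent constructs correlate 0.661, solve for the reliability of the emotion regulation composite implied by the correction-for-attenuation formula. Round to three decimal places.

0.481

r_true = r_obs / √(r_xx · r_yy) ⇒ 0.661 = 0.382 / √(0.694 · r_yy).
√(0.694 · r_yy) = 0.382 / 0.661 = 0.5779; 0.694 · r_yy = 0.3340; r_yy = 0.3340 / 0.694 ≈ 0.481.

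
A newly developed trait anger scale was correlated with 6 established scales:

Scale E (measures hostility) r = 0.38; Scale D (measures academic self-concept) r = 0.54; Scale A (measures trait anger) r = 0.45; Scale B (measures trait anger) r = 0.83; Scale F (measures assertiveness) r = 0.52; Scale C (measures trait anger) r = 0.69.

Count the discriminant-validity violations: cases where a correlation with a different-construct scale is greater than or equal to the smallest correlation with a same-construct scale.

Convergent (same construct = trait anger): Scale A, Scale B, Scale C.
Smallest convergent = 0.45. Discriminant values: 0.38, 0.54, 0.52; count ≥ 0.45 → 2.

2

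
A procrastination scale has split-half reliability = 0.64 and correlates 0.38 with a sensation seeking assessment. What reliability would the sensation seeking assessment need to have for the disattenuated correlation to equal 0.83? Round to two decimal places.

0.33

r_true = r_obs / √(r_xx · r_yy) ⇒ 0.83 = 0.38 / √(0.64 · r_yy).
√(0.64 · r_yy) = 0.38 / 0.83 = 0.4578; 0.64 · r_yy = 0.2096; r_yy = 0.2096 / 0.64 ≈ 0.33.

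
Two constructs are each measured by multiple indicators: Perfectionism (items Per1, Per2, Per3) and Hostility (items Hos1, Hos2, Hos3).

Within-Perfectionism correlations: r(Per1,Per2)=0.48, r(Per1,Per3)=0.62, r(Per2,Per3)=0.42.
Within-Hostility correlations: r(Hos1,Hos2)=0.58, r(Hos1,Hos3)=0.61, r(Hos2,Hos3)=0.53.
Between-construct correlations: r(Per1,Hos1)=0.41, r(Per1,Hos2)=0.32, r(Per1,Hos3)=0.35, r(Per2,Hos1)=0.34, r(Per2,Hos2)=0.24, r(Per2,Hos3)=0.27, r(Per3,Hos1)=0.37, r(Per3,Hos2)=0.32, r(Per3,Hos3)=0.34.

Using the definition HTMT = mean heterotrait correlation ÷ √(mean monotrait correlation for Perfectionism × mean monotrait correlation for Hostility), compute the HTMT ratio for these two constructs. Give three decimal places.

0.610

Between-construct mean = 2.96/9 = 0.3289.
Mean within-Per = 1.52/3 = 0.5067; mean within-Hos = 1.72/3 = 0.5733.
Geometric mean = √(0.5067 × 0.5733) = 0.5390.
HTMT = 0.3289 / 0.5390 = 0.610.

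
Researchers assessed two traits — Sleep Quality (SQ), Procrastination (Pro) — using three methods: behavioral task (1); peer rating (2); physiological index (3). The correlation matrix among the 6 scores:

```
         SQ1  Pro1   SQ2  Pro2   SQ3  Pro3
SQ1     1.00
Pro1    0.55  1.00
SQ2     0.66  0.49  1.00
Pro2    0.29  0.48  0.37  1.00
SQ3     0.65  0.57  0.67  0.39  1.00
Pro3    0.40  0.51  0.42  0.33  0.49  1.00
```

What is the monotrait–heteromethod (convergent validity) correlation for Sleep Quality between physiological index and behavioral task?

0.65

Same trait (SQ), different methods: r(SQ3, SQ1) = 0.65.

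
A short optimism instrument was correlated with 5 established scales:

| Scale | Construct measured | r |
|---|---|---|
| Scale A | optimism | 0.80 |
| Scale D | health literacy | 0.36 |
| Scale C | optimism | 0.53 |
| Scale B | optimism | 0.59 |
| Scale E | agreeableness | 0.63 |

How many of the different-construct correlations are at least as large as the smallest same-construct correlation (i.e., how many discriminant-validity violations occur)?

Convergent (same construct = optimism): Scale A, Scale C, Scale B.
Smallest convergent = 0.53. Discriminant values: 0.36, 0.63; count ≥ 0.53 → 1.

1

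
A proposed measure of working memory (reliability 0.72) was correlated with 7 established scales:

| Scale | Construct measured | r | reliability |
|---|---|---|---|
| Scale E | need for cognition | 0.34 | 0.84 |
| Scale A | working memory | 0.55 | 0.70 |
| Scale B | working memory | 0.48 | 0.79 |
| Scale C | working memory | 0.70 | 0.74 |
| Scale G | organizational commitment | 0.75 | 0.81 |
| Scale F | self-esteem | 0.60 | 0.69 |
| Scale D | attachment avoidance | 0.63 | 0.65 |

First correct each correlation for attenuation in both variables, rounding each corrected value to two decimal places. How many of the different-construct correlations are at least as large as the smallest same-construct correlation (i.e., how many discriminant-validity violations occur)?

Disattenuated r (r / √(r_scale · r_new)):
  Scale E (disc): 0.34 / √(0.84·0.72) = 0.44
  Scale A (conv): 0.55 / √(0.70·0.72) = 0.77
  Scale B (conv): 0.48 / √(0.79·0.72) = 0.64
  Scale C (conv): 0.70 / √(0.74·0.72) = 0.96
  Scale G (disc): 0.75 / √(0.81·0.72) = 0.98
  Scale F (disc): 0.60 / √(0.69·0.72) = 0.85
  Scale D (disc): 0.63 / √(0.65·0.72) = 0.92
Smallest convergent = 0.64. Discriminant values: 0.44, 0.98, 0.85, 0.92; count ≥ 0.64 → 3.

3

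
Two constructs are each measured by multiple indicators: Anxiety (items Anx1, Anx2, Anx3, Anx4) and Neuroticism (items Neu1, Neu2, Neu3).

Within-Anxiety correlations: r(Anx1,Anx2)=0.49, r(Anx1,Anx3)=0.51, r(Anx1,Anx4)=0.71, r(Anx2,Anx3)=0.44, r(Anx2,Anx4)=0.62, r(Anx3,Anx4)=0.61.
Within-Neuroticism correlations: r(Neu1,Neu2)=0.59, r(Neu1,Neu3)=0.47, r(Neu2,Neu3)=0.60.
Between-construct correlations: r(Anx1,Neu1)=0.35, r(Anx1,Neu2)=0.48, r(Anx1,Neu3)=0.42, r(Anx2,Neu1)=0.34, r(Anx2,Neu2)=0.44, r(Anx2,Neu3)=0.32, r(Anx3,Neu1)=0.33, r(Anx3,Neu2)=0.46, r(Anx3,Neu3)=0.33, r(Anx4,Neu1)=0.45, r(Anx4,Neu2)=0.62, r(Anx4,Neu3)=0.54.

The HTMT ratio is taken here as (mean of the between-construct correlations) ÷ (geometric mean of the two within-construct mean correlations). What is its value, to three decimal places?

0.758

Mean between = 5.08/12 = 0.4233.
Mean within-Anx = 3.38/6 = 0.5633; mean within-Neu = 1.66/3 = 0.5533.
Geometric mean = √(0.5633 × 0.5533) = 0.5583.
HTMT = 0.4233 / 0.5583 = 0.758.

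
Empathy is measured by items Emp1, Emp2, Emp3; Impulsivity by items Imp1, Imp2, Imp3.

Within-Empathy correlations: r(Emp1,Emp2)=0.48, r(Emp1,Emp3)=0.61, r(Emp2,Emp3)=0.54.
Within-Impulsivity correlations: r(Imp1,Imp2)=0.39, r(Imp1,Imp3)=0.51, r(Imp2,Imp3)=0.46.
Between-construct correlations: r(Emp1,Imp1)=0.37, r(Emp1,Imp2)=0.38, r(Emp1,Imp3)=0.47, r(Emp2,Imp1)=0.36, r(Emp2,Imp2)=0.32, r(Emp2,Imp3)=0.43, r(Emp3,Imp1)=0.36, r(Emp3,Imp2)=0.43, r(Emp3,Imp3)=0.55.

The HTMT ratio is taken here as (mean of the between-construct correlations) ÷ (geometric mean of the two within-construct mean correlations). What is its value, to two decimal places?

0.82

Mean heterotrait r = 3.67/9 = 0.4078.
Mean within-Emp = 1.63/3 = 0.5433; mean within-Imp = 1.36/3 = 0.4533.
Geometric mean = √(0.5433 × 0.4533) = 0.4963.
HTMT = 0.4078 / 0.4963 = 0.82.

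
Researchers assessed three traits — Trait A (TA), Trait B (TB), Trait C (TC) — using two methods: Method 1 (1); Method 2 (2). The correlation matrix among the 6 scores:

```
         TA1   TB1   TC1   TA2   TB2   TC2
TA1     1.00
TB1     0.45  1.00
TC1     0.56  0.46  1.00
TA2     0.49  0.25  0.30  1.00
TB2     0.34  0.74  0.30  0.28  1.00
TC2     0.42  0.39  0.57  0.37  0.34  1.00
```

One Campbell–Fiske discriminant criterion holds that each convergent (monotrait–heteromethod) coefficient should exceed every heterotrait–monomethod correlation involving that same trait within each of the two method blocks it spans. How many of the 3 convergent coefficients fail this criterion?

Convergent coefficients and their comparison sets:
TA (methods 1·2): 0.49 vs {0.45, 0.28, 0.56, 0.37} → fail.
TB (methods 1·2): 0.74 vs {0.45, 0.28, 0.46, 0.34} → pass.
TC (methods 1·2): 0.57 vs {0.56, 0.37, 0.46, 0.34} → pass.
1 of 3 fail.

1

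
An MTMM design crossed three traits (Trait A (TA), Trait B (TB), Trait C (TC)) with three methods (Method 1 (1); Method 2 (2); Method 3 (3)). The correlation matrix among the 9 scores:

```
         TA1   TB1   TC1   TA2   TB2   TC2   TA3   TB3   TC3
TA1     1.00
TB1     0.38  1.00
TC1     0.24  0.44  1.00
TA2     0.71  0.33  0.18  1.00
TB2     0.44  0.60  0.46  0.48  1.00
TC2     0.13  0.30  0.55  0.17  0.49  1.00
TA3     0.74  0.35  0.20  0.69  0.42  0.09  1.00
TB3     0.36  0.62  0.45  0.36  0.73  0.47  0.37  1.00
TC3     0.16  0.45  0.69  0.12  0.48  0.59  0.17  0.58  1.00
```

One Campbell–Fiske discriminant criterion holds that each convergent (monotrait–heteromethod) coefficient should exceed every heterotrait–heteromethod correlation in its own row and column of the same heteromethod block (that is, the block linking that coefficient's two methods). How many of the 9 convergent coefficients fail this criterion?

Checking each validity diagonal entry against its comparison values:
TA (methods 1·2): 0.71 vs {0.44, 0.33, 0.13, 0.18} → pass.
TA (methods 1·3): 0.74 vs {0.36, 0.35, 0.16, 0.20} → pass.
TA (methods 2·3): 0.69 vs {0.36, 0.42, 0.12, 0.09} → pass.
TB (methods 1·2): 0.60 vs {0.33, 0.44, 0.30, 0.46} → pass.
TB (methods 1·3): 0.62 vs {0.35, 0.36, 0.45, 0.45} → pass.
TB (methods 2·3): 0.73 vs {0.42, 0.36, 0.48, 0.47} → pass.
TC (methods 1·2): 0.55 vs {0.18, 0.13, 0.46, 0.30} → pass.
TC (methods 1·3): 0.69 vs {0.20, 0.16, 0.45, 0.45} → pass.
TC (methods 2·3): 0.59 vs {0.09, 0.12, 0.47, 0.48} → pass.
0 of 9 fail.

0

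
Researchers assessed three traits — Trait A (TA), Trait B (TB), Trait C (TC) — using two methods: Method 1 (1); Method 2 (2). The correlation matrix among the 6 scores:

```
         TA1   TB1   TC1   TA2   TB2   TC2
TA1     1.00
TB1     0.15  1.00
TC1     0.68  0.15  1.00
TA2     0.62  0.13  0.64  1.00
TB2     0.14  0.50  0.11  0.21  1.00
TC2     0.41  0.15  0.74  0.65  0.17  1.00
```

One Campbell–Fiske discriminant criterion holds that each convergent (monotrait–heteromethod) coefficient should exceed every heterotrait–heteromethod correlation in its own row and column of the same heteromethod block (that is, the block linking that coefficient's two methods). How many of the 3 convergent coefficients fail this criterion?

1

Convergent coefficients and their comparison sets:
TA (methods 1·2): 0.62 vs {0.14, 0.13, 0.41, 0.64} → fail.
TB (methods 1·2): 0.50 vs {0.13, 0.14, 0.15, 0.11} → pass.
TC (methods 1·2): 0.74 vs {0.64, 0.41, 0.11, 0.15} → pass.
1 of 3 fail.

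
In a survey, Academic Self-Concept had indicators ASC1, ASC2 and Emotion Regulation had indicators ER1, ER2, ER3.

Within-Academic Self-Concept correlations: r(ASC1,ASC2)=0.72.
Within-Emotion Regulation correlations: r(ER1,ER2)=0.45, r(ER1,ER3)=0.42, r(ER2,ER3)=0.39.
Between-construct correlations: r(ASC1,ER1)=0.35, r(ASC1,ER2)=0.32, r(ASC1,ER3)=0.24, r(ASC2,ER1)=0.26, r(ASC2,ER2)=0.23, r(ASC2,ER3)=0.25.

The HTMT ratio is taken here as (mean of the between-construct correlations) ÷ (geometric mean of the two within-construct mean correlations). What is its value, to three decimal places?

Mean between = 1.65/6 = 0.2750.
Mean within-ASC = 0.72/1 = 0.7200; mean within-ER = 1.26/3 = 0.4200.
Geometric mean = √(0.7200 × 0.4200) = 0.5499.
HTMT = 0.2750 / 0.5499 = 0.500.

0.500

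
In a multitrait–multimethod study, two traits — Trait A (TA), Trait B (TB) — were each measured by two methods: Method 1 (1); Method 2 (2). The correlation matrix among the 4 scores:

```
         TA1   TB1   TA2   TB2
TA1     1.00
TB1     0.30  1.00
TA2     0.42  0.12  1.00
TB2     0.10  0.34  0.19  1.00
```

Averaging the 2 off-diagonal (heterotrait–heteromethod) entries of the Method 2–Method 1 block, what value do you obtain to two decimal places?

0.11

HTHM values (method 2 × method 1): 0.12, 0.10; mean = 0.22/2 = 0.11.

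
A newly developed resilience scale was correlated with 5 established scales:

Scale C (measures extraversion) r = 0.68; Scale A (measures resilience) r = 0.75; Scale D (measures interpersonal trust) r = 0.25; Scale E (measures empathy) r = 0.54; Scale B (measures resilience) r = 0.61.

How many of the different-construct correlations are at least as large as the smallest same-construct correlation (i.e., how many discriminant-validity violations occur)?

1

Convergent (same construct = resilience): Scale A, Scale B.
Smallest convergent = 0.61. Discriminant values: 0.68, 0.25, 0.54; count ≥ 0.61 → 1.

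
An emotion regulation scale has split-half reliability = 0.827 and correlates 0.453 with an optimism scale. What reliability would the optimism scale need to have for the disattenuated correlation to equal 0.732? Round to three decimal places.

0.463

r_true = r_obs / √(r_xx · r_yy) ⇒ 0.732 = 0.453 / √(0.827 · r_yy).
√(0.827 · r_yy) = 0.453 / 0.732 = 0.6189; 0.827 · r_yy = 0.3830; r_yy = 0.3830 / 0.827 ≈ 0.463.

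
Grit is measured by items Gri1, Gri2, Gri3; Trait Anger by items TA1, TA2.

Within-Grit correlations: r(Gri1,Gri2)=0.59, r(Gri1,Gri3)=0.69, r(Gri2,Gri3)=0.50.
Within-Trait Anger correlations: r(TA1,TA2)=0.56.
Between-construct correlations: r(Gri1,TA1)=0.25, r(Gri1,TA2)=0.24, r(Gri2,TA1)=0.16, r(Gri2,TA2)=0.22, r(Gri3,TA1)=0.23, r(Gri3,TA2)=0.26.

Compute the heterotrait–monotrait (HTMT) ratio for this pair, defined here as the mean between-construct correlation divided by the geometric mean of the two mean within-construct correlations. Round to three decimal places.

0.393

Between-construct mean = 1.36/6 = 0.2267.
Mean within-Gri = 1.78/3 = 0.5933; mean within-TA = 0.56/1 = 0.5600.
Geometric mean = √(0.5933 × 0.5600) = 0.5764.
HTMT = 0.2267 / 0.5764 = 0.393.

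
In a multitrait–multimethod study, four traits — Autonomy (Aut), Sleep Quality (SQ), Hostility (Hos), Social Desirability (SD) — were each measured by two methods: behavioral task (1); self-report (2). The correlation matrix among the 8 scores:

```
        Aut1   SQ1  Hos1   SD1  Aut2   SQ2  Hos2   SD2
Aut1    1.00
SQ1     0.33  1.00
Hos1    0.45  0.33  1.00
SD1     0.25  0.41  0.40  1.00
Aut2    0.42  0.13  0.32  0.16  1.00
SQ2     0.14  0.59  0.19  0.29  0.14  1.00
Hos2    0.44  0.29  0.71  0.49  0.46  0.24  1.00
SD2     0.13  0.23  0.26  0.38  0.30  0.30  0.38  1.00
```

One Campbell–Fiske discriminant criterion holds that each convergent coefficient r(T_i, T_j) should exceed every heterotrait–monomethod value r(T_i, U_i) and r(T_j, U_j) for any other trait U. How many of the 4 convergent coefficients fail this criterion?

Convergent coefficients and their comparison sets:
Aut (methods 1·2): 0.42 vs {0.33, 0.14, 0.45, 0.46, 0.25, 0.30} → fail.
SQ (methods 1·2): 0.59 vs {0.33, 0.14, 0.33, 0.24, 0.41, 0.30} → pass.
Hos (methods 1·2): 0.71 vs {0.45, 0.46, 0.33, 0.24, 0.40, 0.38} → pass.
SD (methods 1·2): 0.38 vs {0.25, 0.30, 0.41, 0.30, 0.40, 0.38} → fail.
2 of 4 fail.

2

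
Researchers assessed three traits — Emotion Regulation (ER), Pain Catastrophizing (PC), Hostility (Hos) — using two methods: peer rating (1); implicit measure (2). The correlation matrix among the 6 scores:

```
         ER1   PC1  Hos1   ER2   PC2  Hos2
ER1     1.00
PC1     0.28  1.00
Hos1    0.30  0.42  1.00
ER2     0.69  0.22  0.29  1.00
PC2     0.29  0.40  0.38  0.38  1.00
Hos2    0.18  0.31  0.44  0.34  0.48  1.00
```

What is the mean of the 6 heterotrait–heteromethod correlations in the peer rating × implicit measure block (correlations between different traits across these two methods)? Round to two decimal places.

HTHM values (method 1 × method 2): 0.29, 0.18, 0.22, 0.31, 0.29, 0.38; mean = 1.67/6 = 0.28.

0.28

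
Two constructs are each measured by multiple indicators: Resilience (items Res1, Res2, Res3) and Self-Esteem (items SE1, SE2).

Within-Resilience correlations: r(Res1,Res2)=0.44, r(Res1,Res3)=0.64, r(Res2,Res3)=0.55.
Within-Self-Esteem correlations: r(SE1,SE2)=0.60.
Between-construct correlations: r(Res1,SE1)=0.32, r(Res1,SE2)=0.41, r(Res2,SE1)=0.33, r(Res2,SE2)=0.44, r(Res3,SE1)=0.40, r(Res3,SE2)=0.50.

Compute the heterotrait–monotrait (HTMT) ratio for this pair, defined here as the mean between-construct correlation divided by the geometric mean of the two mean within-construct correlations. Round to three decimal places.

0.701

Mean heterotrait r = 2.40/6 = 0.4000.
Mean within-Res = 1.63/3 = 0.5433; mean within-SE = 0.60/1 = 0.6000.
Geometric mean = √(0.5433 × 0.6000) = 0.5709.
HTMT = 0.4000 / 0.5709 = 0.701.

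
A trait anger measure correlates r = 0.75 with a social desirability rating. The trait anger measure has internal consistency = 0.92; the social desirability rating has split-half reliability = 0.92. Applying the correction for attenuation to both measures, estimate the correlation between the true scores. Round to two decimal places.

0.82

r_true = r_obs / √(r_xx · r_yy) = 0.75 / √(0.92 × 0.92) = 0.75 / √0.8464 = 0.75 / 0.9200 ≈ 0.82.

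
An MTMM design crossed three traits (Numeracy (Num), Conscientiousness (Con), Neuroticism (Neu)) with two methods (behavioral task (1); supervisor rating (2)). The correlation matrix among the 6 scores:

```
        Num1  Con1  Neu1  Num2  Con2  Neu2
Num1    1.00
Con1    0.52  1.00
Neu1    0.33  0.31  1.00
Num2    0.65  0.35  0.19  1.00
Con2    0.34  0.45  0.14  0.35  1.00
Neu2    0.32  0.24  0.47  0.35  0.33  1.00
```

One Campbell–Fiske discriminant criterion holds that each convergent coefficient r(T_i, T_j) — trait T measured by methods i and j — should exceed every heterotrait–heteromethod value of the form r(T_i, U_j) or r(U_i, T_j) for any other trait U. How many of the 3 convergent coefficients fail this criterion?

Each convergent coefficient versus the relevant comparison correlations:
Num (methods 1·2): 0.65 vs {0.34, 0.35, 0.32, 0.19} → pass.
Con (methods 1·2): 0.45 vs {0.35, 0.34, 0.24, 0.14} → pass.
Neu (methods 1·2): 0.47 vs {0.19, 0.32, 0.14, 0.24} → pass.
0 of 3 fail.

0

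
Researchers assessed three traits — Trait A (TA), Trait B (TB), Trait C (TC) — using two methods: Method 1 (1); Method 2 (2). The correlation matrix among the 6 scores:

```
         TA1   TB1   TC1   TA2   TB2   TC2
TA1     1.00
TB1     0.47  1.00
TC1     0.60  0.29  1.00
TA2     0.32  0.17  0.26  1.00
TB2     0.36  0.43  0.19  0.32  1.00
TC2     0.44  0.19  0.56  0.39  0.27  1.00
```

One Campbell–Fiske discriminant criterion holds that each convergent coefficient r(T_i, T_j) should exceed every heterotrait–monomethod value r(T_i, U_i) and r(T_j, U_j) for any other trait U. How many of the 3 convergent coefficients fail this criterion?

3

Each convergent coefficient versus the relevant comparison correlations:
TA (methods 1·2): 0.32 vs {0.47, 0.32, 0.60, 0.39} → fail.
TB (methods 1·2): 0.43 vs {0.47, 0.32, 0.29, 0.27} → fail.
TC (methods 1·2): 0.56 vs {0.60, 0.39, 0.29, 0.27} → fail.
3 of 3 fail.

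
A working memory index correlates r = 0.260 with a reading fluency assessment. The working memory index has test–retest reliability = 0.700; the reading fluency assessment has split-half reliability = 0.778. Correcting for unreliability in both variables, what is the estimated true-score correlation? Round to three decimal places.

0.352

r_true = r_obs / √(r_xx · r_yy) = 0.260 / √(0.700 × 0.778) = 0.260 / √0.544600 = 0.260 / 0.7380 ≈ 0.352.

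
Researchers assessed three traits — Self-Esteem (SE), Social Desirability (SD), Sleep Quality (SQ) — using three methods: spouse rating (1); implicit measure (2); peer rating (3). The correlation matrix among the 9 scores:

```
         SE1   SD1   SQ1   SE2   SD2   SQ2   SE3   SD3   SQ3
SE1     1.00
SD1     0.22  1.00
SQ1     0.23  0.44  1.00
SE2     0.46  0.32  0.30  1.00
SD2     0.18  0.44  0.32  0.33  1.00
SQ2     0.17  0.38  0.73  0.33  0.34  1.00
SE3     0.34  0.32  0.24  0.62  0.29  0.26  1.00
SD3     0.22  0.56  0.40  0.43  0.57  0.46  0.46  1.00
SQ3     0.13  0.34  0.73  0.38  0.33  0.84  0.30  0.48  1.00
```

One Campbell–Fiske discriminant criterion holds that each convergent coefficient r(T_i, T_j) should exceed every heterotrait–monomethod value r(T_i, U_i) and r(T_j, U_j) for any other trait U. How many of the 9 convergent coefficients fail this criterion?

Convergent coefficients and their comparison sets:
SE (methods 1·2): 0.46 vs {0.22, 0.33, 0.23, 0.33} → pass.
SE (methods 1·3): 0.34 vs {0.22, 0.46, 0.23, 0.30} → fail.
SE (methods 2·3): 0.62 vs {0.33, 0.46, 0.33, 0.30} → pass.
SD (methods 1·2): 0.44 vs {0.22, 0.33, 0.44, 0.34} → fail.
SD (methods 1·3): 0.56 vs {0.22, 0.46, 0.44, 0.48} → pass.
SD (methods 2·3): 0.57 vs {0.33, 0.46, 0.34, 0.48} → pass.
SQ (methods 1·2): 0.73 vs {0.23, 0.33, 0.44, 0.34} → pass.
SQ (methods 1·3): 0.73 vs {0.23, 0.30, 0.44, 0.48} → pass.
SQ (methods 2·3): 0.84 vs {0.33, 0.30, 0.34, 0.48} → pass.
2 of 9 fail.

2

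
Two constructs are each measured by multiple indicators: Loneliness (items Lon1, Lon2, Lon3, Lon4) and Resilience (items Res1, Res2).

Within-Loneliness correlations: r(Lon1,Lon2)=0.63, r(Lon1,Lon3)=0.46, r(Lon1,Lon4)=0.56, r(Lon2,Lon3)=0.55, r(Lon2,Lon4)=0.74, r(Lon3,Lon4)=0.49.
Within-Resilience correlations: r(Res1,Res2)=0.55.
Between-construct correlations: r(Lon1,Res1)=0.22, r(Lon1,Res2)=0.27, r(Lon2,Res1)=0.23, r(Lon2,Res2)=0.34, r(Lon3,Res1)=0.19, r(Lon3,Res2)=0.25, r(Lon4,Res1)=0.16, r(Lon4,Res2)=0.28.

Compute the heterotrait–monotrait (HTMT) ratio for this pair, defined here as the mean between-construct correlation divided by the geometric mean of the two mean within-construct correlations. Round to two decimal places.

0.43

Between-construct mean = 1.94/8 = 0.2425.
Mean within-Lon = 3.43/6 = 0.5717; mean within-Res = 0.55/1 = 0.5500.
Geometric mean = √(0.5717 × 0.5500) = 0.5607.
HTMT = 0.2425 / 0.5607 = 0.43.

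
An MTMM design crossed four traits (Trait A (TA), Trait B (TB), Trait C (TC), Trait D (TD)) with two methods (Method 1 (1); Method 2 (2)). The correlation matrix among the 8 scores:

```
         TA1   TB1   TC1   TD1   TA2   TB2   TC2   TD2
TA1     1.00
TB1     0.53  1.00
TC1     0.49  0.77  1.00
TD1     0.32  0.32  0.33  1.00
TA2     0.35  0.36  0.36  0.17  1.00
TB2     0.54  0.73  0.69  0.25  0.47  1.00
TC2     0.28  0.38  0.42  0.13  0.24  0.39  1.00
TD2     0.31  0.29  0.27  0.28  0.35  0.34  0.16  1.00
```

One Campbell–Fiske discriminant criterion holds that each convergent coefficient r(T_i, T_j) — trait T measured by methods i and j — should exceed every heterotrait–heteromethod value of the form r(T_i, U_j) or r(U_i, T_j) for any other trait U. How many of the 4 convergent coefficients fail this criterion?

Checking each validity diagonal entry against its comparison values:
TA (methods 1·2): 0.35 vs {0.54, 0.36, 0.28, 0.36, 0.31, 0.17} → fail.
TB (methods 1·2): 0.73 vs {0.36, 0.54, 0.38, 0.69, 0.29, 0.25} → pass.
TC (methods 1·2): 0.42 vs {0.36, 0.28, 0.69, 0.38, 0.27, 0.13} → fail.
TD (methods 1·2): 0.28 vs {0.17, 0.31, 0.25, 0.29, 0.13, 0.27} → fail.
3 of 4 fail.

3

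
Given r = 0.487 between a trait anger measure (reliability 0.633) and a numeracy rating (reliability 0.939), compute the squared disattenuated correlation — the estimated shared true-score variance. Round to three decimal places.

Disattenuated r = 0.487 / √(0.633 × 0.939) = 0.487 / 0.7710 = 0.6316.
Shared true-score variance = 0.6316² = 0.3989 ≈ 0.399.

0.399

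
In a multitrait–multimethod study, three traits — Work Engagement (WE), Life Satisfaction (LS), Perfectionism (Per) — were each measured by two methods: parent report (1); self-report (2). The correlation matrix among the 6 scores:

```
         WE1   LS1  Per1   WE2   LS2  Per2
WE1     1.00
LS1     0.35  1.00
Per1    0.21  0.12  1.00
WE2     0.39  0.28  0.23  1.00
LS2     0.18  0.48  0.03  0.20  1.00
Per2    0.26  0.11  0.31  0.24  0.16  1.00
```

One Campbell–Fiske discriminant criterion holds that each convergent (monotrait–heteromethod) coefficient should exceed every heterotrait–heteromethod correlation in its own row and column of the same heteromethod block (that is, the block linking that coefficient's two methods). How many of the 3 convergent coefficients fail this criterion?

Each convergent coefficient versus the relevant comparison correlations:
WE (methods 1·2): 0.39 vs {0.18, 0.28, 0.26, 0.23} → pass.
LS (methods 1·2): 0.48 vs {0.28, 0.18, 0.11, 0.03} → pass.
Per (methods 1·2): 0.31 vs {0.23, 0.26, 0.03, 0.11} → pass.
0 of 3 fail.

0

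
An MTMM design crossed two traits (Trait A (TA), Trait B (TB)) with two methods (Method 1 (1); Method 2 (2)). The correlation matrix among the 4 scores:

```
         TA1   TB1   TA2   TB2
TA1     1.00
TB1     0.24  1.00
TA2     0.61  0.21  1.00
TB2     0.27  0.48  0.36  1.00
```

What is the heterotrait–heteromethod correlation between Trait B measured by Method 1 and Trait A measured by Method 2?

Different traits and methods: r(TB1, TA2) = 0.21.

0.21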